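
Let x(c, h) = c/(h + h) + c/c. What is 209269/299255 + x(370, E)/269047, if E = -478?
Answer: 26913015677069/38485529472830 ≈ 0.69930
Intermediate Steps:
x(c, h) = 1 + c/(2*h) (x(c, h) = c/((2*h)) + 1 = c*(1/(2*h)) + 1 = c/(2*h) + 1 = 1 + c/(2*h))
209269/299255 + x(370, E)/269047 = 209269/299255 + ((-478 + (1/2)*370)/(-478))/269047 = 209269*(1/299255) - (-478 + 185)/478*(1/269047) = 209269/299255 - 1/478*(-293)*(1/269047) = 209269/299255 + (293/478)*(1/269047) = 209269/299255 + 293/128604466 = 26913015677069/38485529472830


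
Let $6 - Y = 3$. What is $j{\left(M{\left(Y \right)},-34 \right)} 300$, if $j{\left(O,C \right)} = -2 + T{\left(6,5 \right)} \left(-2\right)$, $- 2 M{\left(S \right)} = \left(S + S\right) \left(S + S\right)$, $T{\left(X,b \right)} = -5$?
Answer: $2400$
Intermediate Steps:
$Y = 3$ ($Y = 6 - 3 = 3$)
$M{\left(S \right)} = - 2 S^{2}$ ($M{\left(S \right)} = - \frac{\left(S + S\right) \left(S + S\right)}{2} = - \frac{2 S 2 S}{2} = - \frac{4 S^{2}}{2} = - 2 S^{2}$)
$j{\left(O,C \right)} = 8$ ($j{\left(O,C \right)} = -2 - -10 = -2 + 10 = 8$)
$j{\left(M{\left(Y \right)},-34 \right)} 300 = 8 \cdot 300 = 2400$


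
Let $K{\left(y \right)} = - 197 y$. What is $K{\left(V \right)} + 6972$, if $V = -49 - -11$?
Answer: $14458$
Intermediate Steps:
$V = -38$ ($V = -49 + 11 = -38$)
$K{\left(V \right)} + 6972 = \left(-197\right) \left(-38\right) + 6972 = 7486 + 6972 = 14458$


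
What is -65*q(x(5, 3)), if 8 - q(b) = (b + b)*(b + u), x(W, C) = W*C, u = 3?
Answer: 34580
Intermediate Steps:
x(W, C) = C*W
q(b) = 8 - 2*b*(3 + b) (q(b) = 8 - (b + b)*(b + 3) = 8 - 2*b*(3 + b))
-65*q(x(5, 3)) = -65*(8 - 18*5 - 2*(3*5)**2) = -65*(8 - 6*15 - 2*15**2) = -65*(8 - 90 - 2*225) = -65*(8 - 90 - 450) = -65*(-532) = 34580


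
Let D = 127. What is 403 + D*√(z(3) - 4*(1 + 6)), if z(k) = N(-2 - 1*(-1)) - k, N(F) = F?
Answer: 403 + 508*I*√2 ≈ 403.0 + 718.42*I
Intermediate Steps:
z(k) = -1 - k (z(k) = (-2 - 1*(-1)) - k = (-2 + 1) - k = -1 - k)
403 + D*√(z(3) - 4*(1 + 6)) = 403 + 127*√((-1 - 1*3) - 4*(1 + 6)) = 403 + 127*√((-1 - 3) - 4*7) = 403 + 127*√(-4 - 28) = 403 + 127*√(-32) = 403 + 127*(4*I*√2) = 403 + 508*I*√2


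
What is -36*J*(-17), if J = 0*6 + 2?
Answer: 1224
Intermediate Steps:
J = 2 (J = 0 + 2 = 2)
-36*J*(-17) = -36*2*(-17) = -72*(-17) = 1224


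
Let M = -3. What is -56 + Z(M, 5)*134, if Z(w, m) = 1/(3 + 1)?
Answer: -45/2 ≈ -22.500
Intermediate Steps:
Z(w, m) = ¼ (Z(w, m) = 1/4 = ¼)
-56 + Z(M, 5)*134 = -56 + (¼)*134 = -56 + 67/2 = -45/2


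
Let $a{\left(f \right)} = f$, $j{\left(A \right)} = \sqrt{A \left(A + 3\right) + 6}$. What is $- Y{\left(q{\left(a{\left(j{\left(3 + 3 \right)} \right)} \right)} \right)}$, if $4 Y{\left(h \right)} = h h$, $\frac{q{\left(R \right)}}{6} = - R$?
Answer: $-540$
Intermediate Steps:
$j{\left(A \right)} = \sqrt{6 + A \left(3 + A\right)}$ ($j{\left(A \right)} = \sqrt{A \left(3 + A\right) + 6} = \sqrt{6 + A \left(3 + A\right)}$)
$q{\left(R \right)} = - 6 R$ ($q{\left(R \right)} = 6 \left(- R\right) = - 6 R$)
$Y{\left(h \right)} = \frac{h^{2}}{4}$ ($Y{\left(h \right)} = \frac{h h}{4} = \frac{h^{2}}{4}$)
$- Y{\left(q{\left(a{\left(j{\left(3 + 3 \right)} \right)} \right)} \right)} = - \frac{\left(- 6 \sqrt{6 + \left(3 + 3\right)^{2} + 3 \left(3 + 3\right)}\right)^{2}}{4} = - \frac{\left(- 6 \sqrt{6 + 6^{2} + 3 \cdot 6}\right)^{2}}{4} = - \frac{\left(- 6 \sqrt{6 + 36 + 18}\right)^{2}}{4} = - \frac{\left(- 6 \sqrt{60}\right)^{2}}{4} = - \frac{\left(- 6 \cdot 2 \sqrt{15}\right)^{2}}{4} = - \frac{\left(- 12 \sqrt{15}\right)^{2}}{4} = - \frac{2160}{4} = \left(-1\right) 540 = -540$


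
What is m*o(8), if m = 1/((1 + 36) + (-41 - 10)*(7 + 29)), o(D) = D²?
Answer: -64/1799 ≈ -0.035575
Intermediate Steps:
m = -1/1799 (m = 1/(37 - 51*36) = 1/(37 - 1836) = 1/(-1799) = -1/1799 ≈ -0.00055586)
m*o(8) = -1/1799*8² = -1/1799*64 = -64/1799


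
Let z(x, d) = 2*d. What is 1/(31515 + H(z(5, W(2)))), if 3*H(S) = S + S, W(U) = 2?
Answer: 3/94553 ≈ 3.1728e-5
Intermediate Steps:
H(S) = 2*S/3 (H(S) = (S + S)/3 = (2*S)/3 = 2*S/3)
1/(31515 + H(z(5, W(2)))) = 1/(31515 + 2*(2*2)/3) = 1/(31515 + (2/3)*4) = 1/(31515 + 8/3) = 1/(94553/3) = 3/94553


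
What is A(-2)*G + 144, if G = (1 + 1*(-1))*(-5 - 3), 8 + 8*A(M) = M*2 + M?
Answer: 144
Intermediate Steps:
A(M) = -1 + 3*M/8 (A(M) = -1 + (M*2 + M)/8 = -1 + (2*M + M)/8 = -1 + (3*M)/8 = -1 + 3*M/8)
G = 0 (G = (1 - 1)*(-8) = 0*(-8) = 0)
A(-2)*G + 144 = (-1 + (3/8)*(-2))*0 + 144 = (-1 - ¾)*0 + 144 = -7/4*0 + 144 = 0 + 144 = 144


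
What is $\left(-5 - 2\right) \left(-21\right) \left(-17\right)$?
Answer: $-2499$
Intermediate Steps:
$\left(-5 - 2\right) \left(-21\right) \left(-17\right) = \left(-7\right) \left(-21\right) \left(-17\right) = 147 \left(-17\right) = -2499$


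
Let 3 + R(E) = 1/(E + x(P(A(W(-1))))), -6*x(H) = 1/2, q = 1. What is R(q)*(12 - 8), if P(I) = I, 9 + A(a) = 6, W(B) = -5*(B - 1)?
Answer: -84/11 ≈ -7.6364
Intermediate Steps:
W(B) = 5 - 5*B (W(B) = -5*(-1 + B) = 5 - 5*B)
A(a) = -3 (A(a) = -9 + 6 = -3)
x(H) = -1/12 (x(H) = -⅙/2 = -⅙*½ = -1/12)
R(E) = -3 + 1/(-1/12 + E) (R(E) = -3 + 1/(E - 1/12) = -3 + 1/(-1/12 + E))
R(q)*(12 - 8) = (3*(5 - 12*1)/(-1 + 12*1))*(12 - 8) = (3*(5 - 12)/(-1 + 12))*4 = (3*(-7)/11)*4 = (3*(1/11)*(-7))*4 = -21/11*4 = -84/11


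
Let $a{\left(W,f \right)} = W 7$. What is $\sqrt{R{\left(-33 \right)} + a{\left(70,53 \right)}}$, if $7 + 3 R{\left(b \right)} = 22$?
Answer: $3 \sqrt{55} \approx 22.249$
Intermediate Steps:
$R{\left(b \right)} = 5$ ($R{\left(b \right)} = - \frac{7}{3} + \frac{1}{3} \cdot 22 = - \frac{7}{3} + \frac{22}{3} = 5$)
$a{\left(W,f \right)} = 7 W$
$\sqrt{R{\left(-33 \right)} + a{\left(70,53 \right)}} = \sqrt{5 + 7 \cdot 70} = \sqrt{5 + 490} = \sqrt{495} = 3 \sqrt{55}$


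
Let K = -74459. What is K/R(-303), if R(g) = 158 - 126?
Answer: -74459/32 ≈ -2326.8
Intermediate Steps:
R(g) = 32
K/R(-303) = -74459/32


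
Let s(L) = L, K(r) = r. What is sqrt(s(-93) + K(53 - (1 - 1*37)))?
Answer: 2*I ≈ 2.0*I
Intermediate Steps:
sqrt(s(-93) + K(53 - (1 - 1*37))) = sqrt(-93 + (53 - (1 - 1*37))) = sqrt(-93 + (53 - (1 - 37))) = sqrt(-93 + (53 - 1*(-36))) = sqrt(-93 + (53 + 36)) = sqrt(-93 + 89) = sqrt(-4) = 2*I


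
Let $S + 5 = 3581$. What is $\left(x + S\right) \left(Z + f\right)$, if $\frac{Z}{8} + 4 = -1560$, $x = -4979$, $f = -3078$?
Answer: $21872770$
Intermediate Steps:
$S = 3576$ ($S = -5 + 3581 = 3576$)
$Z = -12512$ ($Z = -32 + 8 \left(-1560\right) = -32 - 12480 = -12512$)
$\left(x + S\right) \left(Z + f\right) = \left(-4979 + 3576\right) \left(-12512 - 3078\right) = \left(-1403\right) \left(-15590\right) = 21872770$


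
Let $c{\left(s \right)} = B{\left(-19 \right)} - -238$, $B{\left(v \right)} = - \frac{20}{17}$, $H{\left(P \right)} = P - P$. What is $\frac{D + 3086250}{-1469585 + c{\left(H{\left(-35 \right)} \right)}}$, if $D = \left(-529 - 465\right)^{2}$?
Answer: $- \frac{69262862}{24978919} \approx -2.7729$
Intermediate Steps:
$H{\left(P \right)} = 0$
$D = 988036$ ($D = \left(-994\right)^{2} = 988036$)
$B{\left(v \right)} = - \frac{20}{17}$ ($B{\left(v \right)} = \left(-20\right) \frac{1}{17} = - \frac{20}{17}$)
$c{\left(s \right)} = \frac{4026}{17}$ ($c{\left(s \right)} = - \frac{20}{17} - -238 = - \frac{20}{17} + 238 = \frac{4026}{17}$)
$\frac{D + 3086250}{-1469585 + c{\left(H{\left(-35 \right)} \right)}} = \frac{988036 + 3086250}{-1469585 + \frac{4026}{17}} = \frac{4074286}{- \frac{24978919}{17}} = 4074286 \left(- \frac{17}{24978919}\right) = - \frac{69262862}{24978919}$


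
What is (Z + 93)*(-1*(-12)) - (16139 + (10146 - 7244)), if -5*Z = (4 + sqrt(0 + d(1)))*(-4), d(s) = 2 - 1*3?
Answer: -89433/5 + 48*I/5 ≈ -17887.0 + 9.6*I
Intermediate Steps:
d(s) = -1 (d(s) = 2 - 3 = -1)
Z = 16/5 + 4*I/5 (Z = -(4 + sqrt(0 - 1))*(-4)/5 = -(4 + sqrt(-1))*(-4)/5 = -(4 + I)*(-4)/5 = -(-16 - 4*I)/5 = 16/5 + 4*I/5 ≈ 3.2 + 0.8*I)
(Z + 93)*(-1*(-12)) - (16139 + (10146 - 7244)) = ((16/5 + 4*I/5) + 93)*(-1*(-12)) - (16139 + (10146 - 7244)) = (481/5 + 4*I/5)*12 - (16139 + 2902) = (5772/5 + 48*I/5) - 1*19041 = (5772/5 + 48*I/5) - 19041 = -89433/5 + 48*I/5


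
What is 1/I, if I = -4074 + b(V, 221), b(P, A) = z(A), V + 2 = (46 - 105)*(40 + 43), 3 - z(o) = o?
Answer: -1/4292 ≈ -0.00023299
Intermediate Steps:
z(o) = 3 - o
V = -4899 (V = -2 + (46 - 105)*(40 + 43) = -2 - 59*83 = -2 - 4897 = -4899)
b(P, A) = 3 - A
I = -4292 (I = -4074 + (3 - 1*221) = -4074 + (3 - 221) = -4074 - 218 = -4292)
1/I = 1/(-4292) = -1/4292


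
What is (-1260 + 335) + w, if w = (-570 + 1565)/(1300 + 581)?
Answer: -1738930/1881 ≈ -924.47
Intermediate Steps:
w = 995/1881 ≈ 0.52897
(-1260 + 335) + w = (-1260 + 335) + 995/1881 = -925 + 995/1881 = -1738930/1881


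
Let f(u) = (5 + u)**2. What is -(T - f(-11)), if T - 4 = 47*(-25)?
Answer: 1207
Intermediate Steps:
T = -1171 (T = 4 + 47*(-25) = 4 - 1175 = -1171)
-(T - f(-11)) = -(-1171 - (5 - 11)**2) = -(-1171 - 1*(-6)**2) = -(-1171 - 1*36) = -(-1171 - 36) = -1*(-1207) = 1207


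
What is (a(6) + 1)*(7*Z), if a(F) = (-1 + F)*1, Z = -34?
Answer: -1428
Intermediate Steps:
a(F) = -1 + F
(a(6) + 1)*(7*Z) = ((-1 + 6) + 1)*(7*(-34)) = (5 + 1)*(-238) = 6*(-238) = -1428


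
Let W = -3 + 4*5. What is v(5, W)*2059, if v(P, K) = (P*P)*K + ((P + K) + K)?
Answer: 955376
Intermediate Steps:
W = 17 (W = -3 + 20 = 17)
v(P, K) = P + 2*K + K*P² (v(P, K) = P²*K + ((K + P) + K) = K*P² + (P + 2*K) = P + 2*K + K*P²)
v(5, W)*2059 = (5 + 2*17 + 17*5²)*2059 = (5 + 34 + 17*25)*2059 = (5 + 34 + 425)*2059 = 464*2059 = 955376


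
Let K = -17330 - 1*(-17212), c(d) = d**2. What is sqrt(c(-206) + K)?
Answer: 3*sqrt(4702) ≈ 205.71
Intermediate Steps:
K = -118 (K = -17330 + 17212 = -118)
sqrt(c(-206) + K) = sqrt((-206)**2 - 118) = sqrt(42436 - 118) = sqrt(42318) = 3*sqrt(4702)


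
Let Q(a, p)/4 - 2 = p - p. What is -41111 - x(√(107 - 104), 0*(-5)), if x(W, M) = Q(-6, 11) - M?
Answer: -41119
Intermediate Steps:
Q(a, p) = 8 (Q(a, p) = 8 + 4*(p - p) = 8 + 4*0 = 8 + 0 = 8)
x(W, M) = 8 - M
-41111 - x(√(107 - 104), 0*(-5)) = -41111 - (8 - 0*(-5)) = -41111 - (8 - 1*0) = -41111 - (8 + 0) = -41111 - 1*8 = -41111 - 8 = -41119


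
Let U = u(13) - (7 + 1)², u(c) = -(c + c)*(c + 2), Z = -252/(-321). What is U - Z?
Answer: -48662/107 ≈ -454.79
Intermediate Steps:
Z = 84/107 (Z = -252*(-1/321) = 84/107 ≈ 0.78505)
u(c) = -2*c*(2 + c)
U = -454 (U = -2*13*(2 + 13) - (7 + 1)² = -2*13*15 - 1*8² = -390 - 1*64 = -390 - 64 = -454)
U - Z = -454 - 1*84/107 = -454 - 84/107 = -48662/107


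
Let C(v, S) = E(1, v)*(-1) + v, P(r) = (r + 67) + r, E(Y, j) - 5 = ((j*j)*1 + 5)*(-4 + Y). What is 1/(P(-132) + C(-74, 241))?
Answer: 1/16167 ≈ 6.1854e-5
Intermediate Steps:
E(Y, j) = 5 + (-4 + Y)*(5 + j**2) (E(Y, j) = 5 + ((j*j)*1 + 5)*(-4 + Y) = 5 + (j**2*1 + 5)*(-4 + Y) = 5 + (j**2 + 5)*(-4 + Y) = 5 + (5 + j**2)*(-4 + Y) = 5 + (-4 + Y)*(5 + j**2))
P(r) = 67 + 2*r (P(r) = (67 + r) + r = 67 + 2*r)
C(v, S) = 10 + v + 3*v**2 (C(v, S) = (-15 - 4*v**2 + 5*1 + 1*v**2)*(-1) + v = (-15 - 4*v**2 + 5 + v**2)*(-1) + v = (-10 - 3*v**2)*(-1) + v = (10 + 3*v**2) + v = 10 + v + 3*v**2)
1/(P(-132) + C(-74, 241)) = 1/((67 + 2*(-132)) + (10 - 74 + 3*(-74)**2)) = 1/((67 - 264) + (10 - 74 + 3*5476)) = 1/(-197 + (10 - 74 + 16428)) = 1/(-197 + 16364) = 1/16167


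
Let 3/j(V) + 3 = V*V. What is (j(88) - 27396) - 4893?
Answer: -249949146/7741 ≈ -32289.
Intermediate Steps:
j(V) = 3/(-3 + V**2) (j(V) = 3/(-3 + V*V) = 3/(-3 + V**2))
(j(88) - 27396) - 4893 = (3/(-3 + 88**2) - 27396) - 4893 = (3/(-3 + 7744) - 27396) - 4893 = (3/7741 - 27396) - 4893 = -212072433/7741 - 4893 = -249949146/7741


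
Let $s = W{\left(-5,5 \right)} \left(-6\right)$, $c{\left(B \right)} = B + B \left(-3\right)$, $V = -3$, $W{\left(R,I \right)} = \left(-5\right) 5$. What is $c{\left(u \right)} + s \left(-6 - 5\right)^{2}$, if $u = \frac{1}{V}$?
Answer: $\frac{54452}{3} \approx 18151.0$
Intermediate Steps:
$W{\left(R,I \right)} = -25$
$u = - \frac{1}{3}$ ($u = \frac{1}{-3} = - \frac{1}{3} \approx -0.33333$)
$c{\left(B \right)} = - 2 B$ ($c{\left(B \right)} = B - 3 B = - 2 B$)
$s = 150$ ($s = \left(-25\right) \left(-6\right) = 150$)
$c{\left(u \right)} + s \left(-6 - 5\right)^{2} = \left(-2\right) \left(- \frac{1}{3}\right) + 150 \left(-6 - 5\right)^{2} = \frac{2}{3} + 150 \left(-11\right)^{2} = \frac{2}{3} + 150 \cdot 121 = \frac{2}{3} + 18150 = \frac{54452}{3}$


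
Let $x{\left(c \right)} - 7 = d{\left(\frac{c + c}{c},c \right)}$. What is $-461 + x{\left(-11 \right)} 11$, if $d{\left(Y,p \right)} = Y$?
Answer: $-362$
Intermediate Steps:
$x{\left(c \right)} = 9$ ($x{\left(c \right)} = 7 + \frac{c + c}{c} = 7 + \frac{2 c}{c} = 7 + 2 = 9$)
$-461 + x{\left(-11 \right)} 11 = -461 + 9 \cdot 11 = -461 + 99 = -362$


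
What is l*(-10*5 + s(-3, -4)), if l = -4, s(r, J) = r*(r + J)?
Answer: 116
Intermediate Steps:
s(r, J) = r*(J + r)
l*(-10*5 + s(-3, -4)) = -4*(-10*5 - 3*(-4 - 3)) = -4*(-50 - 3*(-7)) = -4*(-50 + 21) = -4*(-29) = 116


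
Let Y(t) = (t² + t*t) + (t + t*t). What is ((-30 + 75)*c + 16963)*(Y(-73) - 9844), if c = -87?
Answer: 79201360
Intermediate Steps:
Y(t) = t + 3*t² (Y(t) = (t² + t²) + (t + t²) = 2*t² + (t + t²) = t + 3*t²)
((-30 + 75)*c + 16963)*(Y(-73) - 9844) = ((-30 + 75)*(-87) + 16963)*(-73*(1 + 3*(-73)) - 9844) = (45*(-87) + 16963)*(-73*(1 - 219) - 9844) = (-3915 + 16963)*(-73*(-218) - 9844) = 13048*(15914 - 9844) = 13048*6070 = 79201360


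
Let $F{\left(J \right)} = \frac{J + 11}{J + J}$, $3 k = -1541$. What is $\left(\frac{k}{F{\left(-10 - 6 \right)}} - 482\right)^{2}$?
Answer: $\frac{3196997764}{225} \approx 1.4209 \cdot 10^{7}$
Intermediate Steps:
$k = - \frac{1541}{3}$ ($k = \frac{1}{3} \left(-1541\right) = - \frac{1541}{3} \approx -513.67$)
$F{\left(J \right)} = \frac{11 + J}{2 J}$
$\left(\frac{k}{F{\left(-10 - 6 \right)}} - 482\right)^{2} = \left(- \frac{1541}{3 \frac{11 - 16}{2 \left(-10 - 6\right)}} - 482\right)^{2} = \left(- \frac{1541}{3 \frac{11 - 16}{2 \left(-16\right)}} - 482\right)^{2} = \left(- \frac{1541}{3 \cdot \frac{1}{2} \left(- \frac{1}{16}\right) \left(-5\right)} - 482\right)^{2} = \left(- \frac{1541}{3 \cdot \frac{5}{32}} - 482\right)^{2} = \left(\left(- \frac{1541}{3}\right) \frac{32}{5} - 482\right)^{2} = \left(- \frac{49312}{15} - 482\right)^{2} = \left(- \frac{56542}{15}\right)^{2} = \frac{3196997764}{225}$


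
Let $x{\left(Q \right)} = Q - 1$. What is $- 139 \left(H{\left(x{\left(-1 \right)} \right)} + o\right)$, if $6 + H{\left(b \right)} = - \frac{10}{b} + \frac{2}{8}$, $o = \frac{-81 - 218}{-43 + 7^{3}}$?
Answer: $\frac{18209}{75} \approx 242.79$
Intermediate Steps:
$x{\left(Q \right)} = -1 + Q$
$o = - \frac{299}{300}$ ($o = - \frac{299}{-43 + 343} = - \frac{299}{300} \approx -0.99667$)
$H{\left(b \right)} = - \frac{23}{4} - \frac{10}{b}$ ($H{\left(b \right)} = -6 + \left(- \frac{10}{b} + \frac{2}{8}\right) = -6 + \left(- \frac{10}{b} + 2 \cdot \frac{1}{8}\right) = -6 + \left(- \frac{10}{b} + \frac{1}{4}\right) = -6 + \left(\frac{1}{4} - \frac{10}{b}\right) = - \frac{23}{4} - \frac{10}{b}$)
$- 139 \left(H{\left(x{\left(-1 \right)} \right)} + o\right) = - 139 \left(\left(- \frac{23}{4} - \frac{10}{-1 - 1}\right) - \frac{299}{300}\right) = - 139 \left(\left(- \frac{23}{4} - \frac{10}{-2}\right) - \frac{299}{300}\right) = - 139 \left(\left(- \frac{23}{4} - -5\right) - \frac{299}{300}\right) = - 139 \left(\left(- \frac{23}{4} + 5\right) - \frac{299}{300}\right) = - 139 \left(- \frac{3}{4} - \frac{299}{300}\right) = \left(-139\right) \left(- \frac{131}{75}\right) = \frac{18209}{75}$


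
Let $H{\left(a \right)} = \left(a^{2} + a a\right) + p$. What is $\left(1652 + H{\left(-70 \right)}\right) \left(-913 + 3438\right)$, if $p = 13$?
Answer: $28949125$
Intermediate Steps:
$H{\left(a \right)} = 13 + 2 a^{2}$ ($H{\left(a \right)} = \left(a^{2} + a a\right) + 13 = \left(a^{2} + a^{2}\right) + 13 = 2 a^{2} + 13 = 13 + 2 a^{2}$)
$\left(1652 + H{\left(-70 \right)}\right) \left(-913 + 3438\right) = \left(1652 + \left(13 + 2 \left(-70\right)^{2}\right)\right) \left(-913 + 3438\right) = \left(1652 + \left(13 + 2 \cdot 4900\right)\right) 2525 = \left(1652 + \left(13 + 9800\right)\right) 2525 = \left(1652 + 9813\right) 2525 = 11465 \cdot 2525 = 28949125$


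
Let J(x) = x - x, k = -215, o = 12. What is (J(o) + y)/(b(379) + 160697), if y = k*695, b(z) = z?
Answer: -149425/161076 ≈ -0.92767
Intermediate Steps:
J(x) = 0
y = -149425 (y = -215*695 = -149425)
(J(o) + y)/(b(379) + 160697) = (0 - 149425)/(379 + 160697) = -149425/161076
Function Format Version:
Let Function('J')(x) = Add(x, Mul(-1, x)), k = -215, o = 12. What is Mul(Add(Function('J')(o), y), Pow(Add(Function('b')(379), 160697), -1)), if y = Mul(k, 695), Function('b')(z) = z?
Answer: Rational(-149425, 161076) ≈ -0.92767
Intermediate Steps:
Function('J')(x) = 0
y = -149425 (y = Mul(-215, 695) = -149425)
Mul(Add(Function('J')(o), y), Pow(Add(Function('b')(379), 160697), -1)) = Mul(Add(0, -149425), Pow(Add(379, 160697), -1)) = Mul(-149425, Pow(161076, -1)) = Mul(-149425, Rational(1, 161076)) = Rational(-149425, 161076)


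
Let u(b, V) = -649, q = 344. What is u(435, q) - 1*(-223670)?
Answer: 223021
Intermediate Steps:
u(435, q) - 1*(-223670) = -649 - 1*(-223670) = -649 + 223670 = 223021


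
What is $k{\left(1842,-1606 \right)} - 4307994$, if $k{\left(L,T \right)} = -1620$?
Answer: $-4309614$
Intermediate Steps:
$k{\left(1842,-1606 \right)} - 4307994 = -1620 - 4307994 = -4309614$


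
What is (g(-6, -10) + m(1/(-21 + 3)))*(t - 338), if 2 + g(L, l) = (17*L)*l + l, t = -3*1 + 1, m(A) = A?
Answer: -3084310/9 ≈ -3.4270e+5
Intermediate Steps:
t = -2 (t = -3 + 1 = -2)
g(L, l) = -2 + l + 17*L*l (g(L, l) = -2 + ((17*L)*l + l) = -2 + (17*L*l + l) = -2 + (l + 17*L*l) = -2 + l + 17*L*l)
(g(-6, -10) + m(1/(-21 + 3)))*(t - 338) = ((-2 - 10 + 17*(-6)*(-10)) + 1/(-21 + 3))*(-2 - 338) = ((-2 - 10 + 1020) + 1/(-18))*(-340) = (1008 - 1/18)*(-340) = (18143/18)*(-340) = -3084310/9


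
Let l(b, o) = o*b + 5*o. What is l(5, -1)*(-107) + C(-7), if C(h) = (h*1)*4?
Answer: 1042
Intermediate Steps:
C(h) = 4*h (C(h) = h*4 = 4*h)
l(b, o) = 5*o + b*o (l(b, o) = b*o + 5*o = 5*o + b*o)
l(5, -1)*(-107) + C(-7) = -(5 + 5)*(-107) + 4*(-7) = -1*10*(-107) - 28 = -10*(-107) - 28 = 1070 - 28 = 1042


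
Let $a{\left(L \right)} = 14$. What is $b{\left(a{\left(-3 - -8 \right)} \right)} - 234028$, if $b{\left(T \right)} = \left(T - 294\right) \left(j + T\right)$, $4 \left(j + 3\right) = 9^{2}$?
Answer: $-242778$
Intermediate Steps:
$j = \frac{69}{4}$ ($j = -3 + \frac{9^{2}}{4} = -3 + \frac{1}{4} \cdot 81 = -3 + \frac{81}{4} = \frac{69}{4} \approx 17.25$)
$b{\left(T \right)} = \left(-294 + T\right) \left(\frac{69}{4} + T\right)$ ($b{\left(T \right)} = \left(T - 294\right) \left(\frac{69}{4} + T\right) = \left(-294 + T\right) \left(\frac{69}{4} + T\right)$)
$b{\left(a{\left(-3 - -8 \right)} \right)} - 234028 = \left(- \frac{10143}{2} + 14^{2} - \frac{7749}{2}\right) - 234028 = \left(- \frac{10143}{2} + 196 - \frac{7749}{2}\right) - 234028 = -8750 - 234028 = -242778$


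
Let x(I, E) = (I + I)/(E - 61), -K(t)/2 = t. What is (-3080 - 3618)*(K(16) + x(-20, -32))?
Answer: 19665328/93 ≈ 2.1146e+5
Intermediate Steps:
K(t) = -2*t
x(I, E) = 2*I/(-61 + E) (x(I, E) = (2*I)/(-61 + E) = 2*I/(-61 + E))
(-3080 - 3618)*(K(16) + x(-20, -32)) = (-3080 - 3618)*(-2*16 + 2*(-20)/(-61 - 32)) = -6698*(-32 + 2*(-20)/(-93)) = -6698*(-32 + 2*(-20)*(-1/93)) = -6698*(-32 + 40/93) = -6698*(-2936/93) = 19665328/93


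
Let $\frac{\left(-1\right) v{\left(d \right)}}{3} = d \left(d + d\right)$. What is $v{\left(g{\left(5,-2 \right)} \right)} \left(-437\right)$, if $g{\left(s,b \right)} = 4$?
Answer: $41952$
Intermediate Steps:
$v{\left(d \right)} = - 6 d^{2}$ ($v{\left(d \right)} = - 3 d \left(d + d\right) = - 3 d 2 d = - 3 \cdot 2 d^{2} = - 6 d^{2}$)
$v{\left(g{\left(5,-2 \right)} \right)} \left(-437\right) = - 6 \cdot 4^{2} \left(-437\right) = \left(-6\right) 16 \left(-437\right) = \left(-96\right) \left(-437\right) = 41952$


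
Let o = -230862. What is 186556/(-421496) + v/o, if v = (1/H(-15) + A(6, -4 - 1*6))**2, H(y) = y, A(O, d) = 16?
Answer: -607158238076/1368385446825 ≈ -0.44370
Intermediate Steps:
v = 57121/225 (v = (1/(-15) + 16)**2 = (-1/15 + 16)**2 = (239/15)**2 = 57121/225 ≈ 253.87)
186556/(-421496) + v/o = 186556/(-421496) + (57121/225)/(-230862) = 186556*(-1/421496) + (57121/225)*(-1/230862) = -46639/105374 - 57121/51943950 = -607158238076/1368385446825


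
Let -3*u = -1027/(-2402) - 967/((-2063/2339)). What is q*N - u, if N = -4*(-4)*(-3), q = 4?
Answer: 860241917/4955326 ≈ 173.60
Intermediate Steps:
N = -48 (N = 16*(-3) = -48)
u = -1811664509/4955326 (u = -(-1027/(-2402) - 967/((-2063/2339)))/3 = -(-1027*(-1/2402) - 967/((-2063*1/2339)))/3 = -(1027/2402 - 967/(-2063/2339))/3 = -(1027/2402 - 967*(-2339/2063))/3 = -(1027/2402 + 2261813/2063)/3 = -1/3*5434993527/4955326 = -1811664509/4955326 ≈ -365.60)
q*N - u = 4*(-48) - 1*(-1811664509/4955326) = -192 + 1811664509/4955326 = 860241917/4955326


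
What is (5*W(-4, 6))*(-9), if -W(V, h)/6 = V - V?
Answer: 0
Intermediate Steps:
W(V, h) = 0 (W(V, h) = -6*(V - V) = -6*0 = 0)
(5*W(-4, 6))*(-9) = (5*0)*(-9) = 0*(-9) = 0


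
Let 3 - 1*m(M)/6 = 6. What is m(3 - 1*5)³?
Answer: -5832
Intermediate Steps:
m(M) = -18 (m(M) = 18 - 6*6 = 18 - 36 = -18)
m(3 - 1*5)³ = (-18)³ = -5832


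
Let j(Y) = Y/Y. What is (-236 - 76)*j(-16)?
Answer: -312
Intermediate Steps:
j(Y) = 1
(-236 - 76)*j(-16) = (-236 - 76)*1 = -312*1 = -312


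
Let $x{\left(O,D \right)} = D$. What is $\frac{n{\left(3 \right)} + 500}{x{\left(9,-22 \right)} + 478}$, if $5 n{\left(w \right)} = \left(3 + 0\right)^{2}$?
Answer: $\frac{2509}{2280} \approx 1.1004$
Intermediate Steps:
$n{\left(w \right)} = \frac{9}{5}$ ($n{\left(w \right)} = \frac{\left(3 + 0\right)^{2}}{5} = \frac{3^{2}}{5} = \frac{1}{5} \cdot 9 = \frac{9}{5}$)
$\frac{n{\left(3 \right)} + 500}{x{\left(9,-22 \right)} + 478} = \frac{\frac{9}{5} + 500}{-22 + 478} = \frac{2509}{5 \cdot 456} = \frac{2509}{5} \cdot \frac{1}{456} = \frac{2509}{2280}$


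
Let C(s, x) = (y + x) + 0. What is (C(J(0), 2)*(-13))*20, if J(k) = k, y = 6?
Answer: -2080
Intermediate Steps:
C(s, x) = 6 + x (C(s, x) = (6 + x) + 0 = 6 + x)
(C(J(0), 2)*(-13))*20 = ((6 + 2)*(-13))*20 = (8*(-13))*20 = -104*20 = -2080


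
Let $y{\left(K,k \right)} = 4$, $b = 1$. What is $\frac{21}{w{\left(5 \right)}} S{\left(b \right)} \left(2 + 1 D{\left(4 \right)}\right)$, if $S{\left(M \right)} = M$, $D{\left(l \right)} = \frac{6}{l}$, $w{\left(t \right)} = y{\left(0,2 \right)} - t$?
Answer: $- \frac{147}{2} \approx -73.5$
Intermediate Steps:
$w{\left(t \right)} = 4 - t$
$\frac{21}{w{\left(5 \right)}} S{\left(b \right)} \left(2 + 1 D{\left(4 \right)}\right) = \frac{21}{4 - 5} \cdot 1 \left(2 + 1 \cdot \frac{6}{4}\right) = \frac{21}{4 - 5} \cdot 1 \left(2 + 1 \cdot 6 \cdot \frac{1}{4}\right) = \frac{21}{-1} \cdot 1 \left(2 + 1 \cdot \frac{3}{2}\right) = 21 \left(-1\right) 1 \left(2 + \frac{3}{2}\right) = \left(-21\right) 1 \cdot \frac{7}{2} = \left(-21\right) \frac{7}{2} = - \frac{147}{2}$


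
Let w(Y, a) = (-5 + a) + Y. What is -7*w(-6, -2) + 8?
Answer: 99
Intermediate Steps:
w(Y, a) = -5 + Y + a
-7*w(-6, -2) + 8 = -7*(-5 - 6 - 2) + 8 = -7*(-13) + 8 = 91 + 8 = 99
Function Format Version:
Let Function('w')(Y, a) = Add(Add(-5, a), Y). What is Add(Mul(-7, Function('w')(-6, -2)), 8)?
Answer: 99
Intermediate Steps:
Function('w')(Y, a) = Add(-5, Y, a)
Add(Mul(-7, Function('w')(-6, -2)), 8) = Add(Mul(-7, Add(-5, -6, -2)), 8) = Add(Mul(-7, -13), 8) = Add(91, 8) = 99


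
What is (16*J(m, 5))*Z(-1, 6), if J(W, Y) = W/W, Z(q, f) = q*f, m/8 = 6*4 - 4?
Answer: -96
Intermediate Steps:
m = 160 (m = 8*(6*4 - 4) = 8*(24 - 4) = 8*20 = 160)
Z(q, f) = f*q
J(W, Y) = 1
(16*J(m, 5))*Z(-1, 6) = (16*1)*(6*(-1)) = 16*(-6) = -96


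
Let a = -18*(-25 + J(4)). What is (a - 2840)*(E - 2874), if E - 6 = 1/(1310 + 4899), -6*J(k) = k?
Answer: 42346023358/6209 ≈ 6.8201e+6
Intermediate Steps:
J(k) = -k/6
E = 37255/6209 (E = 6 + 1/(1310 + 4899) = 6 + 1/6209 = 37255/6209 ≈ 6.0002)
a = 462 (a = -18*(-25 - ⅙*4) = -18*(-25 - ⅔) = -18*(-77/3) = 462)
(a - 2840)*(E - 2874) = (462 - 2840)*(37255/6209 - 2874) = -2378*(-17807411/6209) = 42346023358/6209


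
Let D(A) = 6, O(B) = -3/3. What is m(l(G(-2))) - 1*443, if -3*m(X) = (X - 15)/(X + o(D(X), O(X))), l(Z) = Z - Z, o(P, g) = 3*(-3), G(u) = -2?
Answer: -3992/9 ≈ -443.56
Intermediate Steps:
O(B) = -1 (O(B) = -3*1/3 = -1)
o(P, g) = -9
l(Z) = 0
m(X) = -(-15 + X)/(3*(-9 + X)) (m(X) = -(X - 15)/(3*(X - 9)) = -(-15 + X)/(3*(-9 + X)))
m(l(G(-2))) - 1*443 = (15 - 1*0)/(3*(-9 + 0)) - 1*443 = (1/3)*(15 + 0)/(-9) - 443 = (1/3)*(-1/9)*15 - 443 = -5/9 - 443 = -3992/9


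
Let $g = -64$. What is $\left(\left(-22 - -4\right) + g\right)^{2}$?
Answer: $6724$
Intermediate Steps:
$\left(\left(-22 - -4\right) + g\right)^{2} = \left(\left(-22 - -4\right) - 64\right)^{2} = \left(\left(-22 + 4\right) - 64\right)^{2} = \left(-18 - 64\right)^{2} = \left(-82\right)^{2} = 6724$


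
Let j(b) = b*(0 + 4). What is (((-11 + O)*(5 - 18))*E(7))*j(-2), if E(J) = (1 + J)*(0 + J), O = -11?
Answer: -128128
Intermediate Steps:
j(b) = 4*b (j(b) = b*4 = 4*b)
E(J) = J*(1 + J) (E(J) = (1 + J)*J = J*(1 + J))
(((-11 + O)*(5 - 18))*E(7))*j(-2) = (((-11 - 11)*(5 - 18))*(7*(1 + 7)))*(4*(-2)) = ((-22*(-13))*(7*8))*(-8) = (286*56)*(-8) = 16016*(-8) = -128128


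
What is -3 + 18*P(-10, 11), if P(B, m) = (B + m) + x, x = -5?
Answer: -75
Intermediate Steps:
P(B, m) = -5 + B + m (P(B, m) = (B + m) - 5 = -5 + B + m)
-3 + 18*P(-10, 11) = -3 + 18*(-5 - 10 + 11) = -3 + 18*(-4) = -3 - 72 = -75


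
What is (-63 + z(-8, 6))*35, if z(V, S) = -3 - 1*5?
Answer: -2485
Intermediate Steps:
z(V, S) = -8 (z(V, S) = -3 - 5 = -8)
(-63 + z(-8, 6))*35 = (-63 - 8)*35 = -71*35 = -2485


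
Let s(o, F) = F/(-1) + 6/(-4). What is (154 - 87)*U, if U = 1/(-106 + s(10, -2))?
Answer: -134/211 ≈ -0.63507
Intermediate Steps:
s(o, F) = -3/2 - F (s(o, F) = F*(-1) + 6*(-¼) = -F - 3/2 = -3/2 - F)
U = -2/211 (U = 1/(-106 + (-3/2 - 1*(-2))) = 1/(-106 + (-3/2 + 2)) = 1/(-106 + ½) = 1/(-211/2) = -2/211 ≈ -0.0094787)
(154 - 87)*U = (154 - 87)*(-2/211) = 67*(-2/211) = -134/211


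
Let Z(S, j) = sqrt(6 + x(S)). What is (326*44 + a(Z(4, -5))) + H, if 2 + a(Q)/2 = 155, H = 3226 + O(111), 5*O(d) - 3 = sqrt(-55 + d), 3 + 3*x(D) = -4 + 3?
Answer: 89383/5 + 2*sqrt(14)/5 ≈ 17878.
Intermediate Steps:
x(D) = -4/3 (x(D) = -1 + (-4 + 3)/3 = -1 + (1/3)*(-1) = -1 - 1/3 = -4/3)
O(d) = 3/5 + sqrt(-55 + d)/5
Z(S, j) = sqrt(42)/3 (Z(S, j) = sqrt(6 - 4/3) = sqrt(14/3) = sqrt(42)/3)
H = 16133/5 + 2*sqrt(14)/5 (H = 3226 + (3/5 + sqrt(-55 + 111)/5) = 3226 + (3/5 + sqrt(56)/5) = 3226 + (3/5 + (2*sqrt(14))/5) = 3226 + (3/5 + 2*sqrt(14)/5) = 16133/5 + 2*sqrt(14)/5 ≈ 3228.1)
a(Q) = 306 (a(Q) = -4 + 2*155 = -4 + 310 = 306)
(326*44 + a(Z(4, -5))) + H = (326*44 + 306) + (16133/5 + 2*sqrt(14)/5) = (14344 + 306) + (16133/5 + 2*sqrt(14)/5) = 14650 + (16133/5 + 2*sqrt(14)/5) = 89383/5 + 2*sqrt(14)/5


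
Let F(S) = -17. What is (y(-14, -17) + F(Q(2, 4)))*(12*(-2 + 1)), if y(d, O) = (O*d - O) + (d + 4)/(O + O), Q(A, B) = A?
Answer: -48612/17 ≈ -2859.5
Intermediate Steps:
y(d, O) = -O + O*d + (4 + d)/(2*O) (y(d, O) = (-O + O*d) + (4 + d)/((2*O)) = (-O + O*d) + (4 + d)*(1/(2*O)) = (-O + O*d) + (4 + d)/(2*O) = -O + O*d + (4 + d)/(2*O))
(y(-14, -17) + F(Q(2, 4)))*(12*(-2 + 1)) = ((-1*(-17) + 2/(-17) - 17*(-14) + (½)*(-14)/(-17)) - 17)*(12*(-2 + 1)) = ((17 + 2*(-1/17) + 238 + (½)*(-14)*(-1/17)) - 17)*(12*(-1)) = ((17 - 2/17 + 238 + 7/17) - 17)*(-12) = (4340/17 - 17)*(-12) = (4051/17)*(-12) = -48612/17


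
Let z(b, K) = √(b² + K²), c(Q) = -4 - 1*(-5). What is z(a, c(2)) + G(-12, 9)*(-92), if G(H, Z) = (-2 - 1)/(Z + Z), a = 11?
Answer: 46/3 + √122 ≈ 26.379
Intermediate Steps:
c(Q) = 1 (c(Q) = -4 + 5 = 1)
z(b, K) = √(K² + b²)
G(H, Z) = -3/(2*Z) (G(H, Z) = -3*1/(2*Z) = -3/(2*Z))
z(a, c(2)) + G(-12, 9)*(-92) = √(1² + 11²) - 3/2/9*(-92) = √(1 + 121) - 3/2*⅑*(-92) = √122 - ⅙*(-92) = √122 + 46/3 = 46/3 + √122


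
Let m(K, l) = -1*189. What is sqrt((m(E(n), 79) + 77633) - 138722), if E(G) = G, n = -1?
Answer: I*sqrt(61278) ≈ 247.54*I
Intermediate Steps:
m(K, l) = -189
sqrt((m(E(n), 79) + 77633) - 138722) = sqrt((-189 + 77633) - 138722) = sqrt(77444 - 138722) = sqrt(-61278) = I*sqrt(61278)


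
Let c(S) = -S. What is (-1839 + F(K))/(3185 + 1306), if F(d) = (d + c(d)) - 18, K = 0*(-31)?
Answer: -619/1497 ≈ -0.41349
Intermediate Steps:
K = 0
F(d) = -18 (F(d) = (d - d) - 18 = 0 - 18 = -18)
(-1839 + F(K))/(3185 + 1306) = (-1839 - 18)/(3185 + 1306) = -1857/4491 = -1857*1/4491 = -619/1497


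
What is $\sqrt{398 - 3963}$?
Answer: $i \sqrt{3565} \approx 59.708 i$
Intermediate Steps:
$\sqrt{398 - 3963} = \sqrt{-3565} = i \sqrt{3565}$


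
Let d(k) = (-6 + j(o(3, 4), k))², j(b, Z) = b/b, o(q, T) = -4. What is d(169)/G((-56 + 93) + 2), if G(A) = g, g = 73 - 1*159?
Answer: -25/86 ≈ -0.29070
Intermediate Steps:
g = -86 (g = 73 - 159 = -86)
j(b, Z) = 1
G(A) = -86
d(k) = 25 (d(k) = (-6 + 1)² = (-5)² = 25)
d(169)/G((-56 + 93) + 2) = 25/(-86) = 25*(-1/86) = -25/86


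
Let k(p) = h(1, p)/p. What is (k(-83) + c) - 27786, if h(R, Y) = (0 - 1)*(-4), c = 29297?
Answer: 125409/83 ≈ 1511.0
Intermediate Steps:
h(R, Y) = 4 (h(R, Y) = -1*(-4) = 4)
k(p) = 4/p
(k(-83) + c) - 27786 = (4/(-83) + 29297) - 27786 = (4*(-1/83) + 29297) - 27786 = (-4/83 + 29297) - 27786 = 2431647/83 - 27786 = 125409/83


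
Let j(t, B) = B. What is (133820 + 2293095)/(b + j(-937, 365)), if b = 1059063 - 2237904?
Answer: -2426915/1178476 ≈ -2.0594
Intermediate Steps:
b = -1178841
(133820 + 2293095)/(b + j(-937, 365)) = (133820 + 2293095)/(-1178841 + 365) = 2426915/(-1178476) = 2426915*(-1/1178476) = -2426915/1178476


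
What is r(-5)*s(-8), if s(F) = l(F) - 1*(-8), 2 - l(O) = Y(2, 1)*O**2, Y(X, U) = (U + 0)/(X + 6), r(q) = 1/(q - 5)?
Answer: -1/5 ≈ -0.20000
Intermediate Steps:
r(q) = 1/(-5 + q)
Y(X, U) = U/(6 + X)
l(O) = 2 - O**2/8 (l(O) = 2 - 1/(6 + 2)*O**2 = 2 - 1/8*O**2 = 2 - 1*(1/8)*O**2 = 2 - O**2/8)
s(F) = 10 - F**2/8 (s(F) = (2 - F**2/8) - 1*(-8) = (2 - F**2/8) + 8 = 10 - F**2/8)
r(-5)*s(-8) = (10 - 1/8*(-8)**2)/(-5 - 5) = (10 - 1/8*64)/(-10) = -(10 - 8)/10 = -1/10*2 = -1/5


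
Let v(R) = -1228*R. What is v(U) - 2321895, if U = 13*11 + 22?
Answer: -2524515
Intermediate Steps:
U = 165 (U = 143 + 22 = 165)
v(U) - 2321895 = -1228*165 - 2321895 = -202620 - 2321895 = -2524515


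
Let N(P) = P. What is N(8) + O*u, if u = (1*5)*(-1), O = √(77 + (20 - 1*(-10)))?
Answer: 8 - 5*√107 ≈ -43.720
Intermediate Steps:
O = √107 (O = √(77 + (20 + 10)) = √(77 + 30) = √107 ≈ 10.344)
u = -5 (u = 5*(-1) = -5)
N(8) + O*u = 8 + √107*(-5) = 8 - 5*√107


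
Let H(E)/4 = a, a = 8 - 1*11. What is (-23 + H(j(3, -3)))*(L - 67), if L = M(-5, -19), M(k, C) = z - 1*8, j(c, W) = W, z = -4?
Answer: 2765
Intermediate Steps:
a = -3 (a = 8 - 11 = -3)
H(E) = -12 (H(E) = 4*(-3) = -12)
M(k, C) = -12 (M(k, C) = -4 - 1*8 = -4 - 8 = -12)
L = -12
(-23 + H(j(3, -3)))*(L - 67) = (-23 - 12)*(-12 - 67) = -35*(-79) = 2765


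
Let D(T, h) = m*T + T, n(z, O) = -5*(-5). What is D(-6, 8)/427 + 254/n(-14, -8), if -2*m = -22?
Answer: 106658/10675 ≈ 9.9914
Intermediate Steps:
m = 11 (m = -1/2*(-22) = 11)
n(z, O) = 25
D(T, h) = 12*T (D(T, h) = 11*T + T = 12*T)
D(-6, 8)/427 + 254/n(-14, -8) = (12*(-6))/427 + 254/25 = -72*1/427 + 254*(1/25) = -72/427 + 254/25 = 106658/10675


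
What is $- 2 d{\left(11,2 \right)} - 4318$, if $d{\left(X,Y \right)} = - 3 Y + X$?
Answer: $-4328$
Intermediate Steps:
$d{\left(X,Y \right)} = X - 3 Y$
$- 2 d{\left(11,2 \right)} - 4318 = - 2 \left(11 - 6\right) - 4318 = \left(-2\right) 5 - 4318 = -10 - 4318 = -4328$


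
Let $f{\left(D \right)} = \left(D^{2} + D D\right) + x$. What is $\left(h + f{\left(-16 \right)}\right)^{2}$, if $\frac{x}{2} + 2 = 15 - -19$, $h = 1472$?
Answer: $4194304$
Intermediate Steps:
$x = 64$ ($x = -4 + 2 \left(15 - -19\right) = -4 + 2 \left(15 + 19\right) = -4 + 2 \cdot 34 = -4 + 68 = 64$)
$f{\left(D \right)} = 64 + 2 D^{2}$ ($f{\left(D \right)} = \left(D^{2} + D D\right) + 64 = \left(D^{2} + D^{2}\right) + 64 = 2 D^{2} + 64 = 64 + 2 D^{2}$)
$\left(h + f{\left(-16 \right)}\right)^{2} = \left(1472 + \left(64 + 2 \left(-16\right)^{2}\right)\right)^{2} = \left(1472 + \left(64 + 2 \cdot 256\right)\right)^{2} = \left(1472 + \left(64 + 512\right)\right)^{2} = \left(1472 + 576\right)^{2} = 2048^{2} = 4194304$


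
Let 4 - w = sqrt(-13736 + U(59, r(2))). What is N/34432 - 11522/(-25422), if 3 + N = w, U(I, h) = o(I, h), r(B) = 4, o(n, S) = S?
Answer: 198375463/437665152 - I*sqrt(3433)/17216 ≈ 0.45326 - 0.0034033*I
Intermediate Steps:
U(I, h) = h
w = 4 - 2*I*sqrt(3433) (w = 4 - sqrt(-13736 + 4) = 4 - sqrt(-13732) = 4 - 2*I*sqrt(3433) ≈ 4.0 - 117.18*I)
N = 1 - 2*I*sqrt(3433) (N = -3 + (4 - 2*I*sqrt(3433)) = 1 - 2*I*sqrt(3433) ≈ 1.0 - 117.18*I)
N/34432 - 11522/(-25422) = (1 - 2*I*sqrt(3433))/34432 - 11522/(-25422) = (1 - 2*I*sqrt(3433))*(1/34432) - 11522*(-1/25422) = (1/34432 - I*sqrt(3433)/17216) + 5761/12711 = 198375463/437665152 - I*sqrt(3433)/17216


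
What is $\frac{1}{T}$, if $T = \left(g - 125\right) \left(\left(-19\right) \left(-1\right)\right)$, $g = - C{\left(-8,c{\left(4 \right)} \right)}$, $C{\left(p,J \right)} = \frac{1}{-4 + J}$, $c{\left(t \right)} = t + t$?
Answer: $- \frac{4}{9519} \approx -0.00042021$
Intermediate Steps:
$c{\left(t \right)} = 2 t$
$g = - \frac{1}{4}$ ($g = - \frac{1}{-4 + 2 \cdot 4} = - \frac{1}{-4 + 8} = - \frac{1}{4} \approx -0.25$)
$T = - \frac{9519}{4}$ ($T = \left(- \frac{1}{4} - 125\right) \left(\left(-19\right) \left(-1\right)\right) = \left(- \frac{501}{4}\right) 19 = - \frac{9519}{4} \approx -2379.8$)
$\frac{1}{T} = \frac{1}{- \frac{9519}{4}} = - \frac{4}{9519}$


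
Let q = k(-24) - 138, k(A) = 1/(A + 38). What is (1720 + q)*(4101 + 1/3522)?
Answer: 15234000987/2348 ≈ 6.4881e+6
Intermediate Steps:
k(A) = 1/(38 + A)
q = -1931/14 (q = 1/(38 - 24) - 138 = 1/14 - 138 = -1931/14 ≈ -137.93)
(1720 + q)*(4101 + 1/3522) = (1720 - 1931/14)*(4101 + 1/3522) = 22149*(4101 + 1/3522)/14 = (22149/14)*(14443723/3522) = 15234000987/2348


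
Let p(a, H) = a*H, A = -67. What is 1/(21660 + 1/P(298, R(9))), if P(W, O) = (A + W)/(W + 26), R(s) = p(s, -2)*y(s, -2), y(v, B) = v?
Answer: 77/1667928 ≈ 4.6165e-5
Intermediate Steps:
p(a, H) = H*a
R(s) = -2*s² (R(s) = (-2*s)*s = -2*s²)
P(W, O) = (-67 + W)/(26 + W) (P(W, O) = (-67 + W)/(W + 26) = (-67 + W)/(26 + W))
1/(21660 + 1/P(298, R(9))) = 1/(21660 + 1/((-67 + 298)/(26 + 298))) = 1/(21660 + 1/(231/324)) = 1/(21660 + 1/((1/324)*231)) = 1/(21660 + 1/(77/108)) = 1/(21660 + 108/77) = 1/(1667928/77) = 77/1667928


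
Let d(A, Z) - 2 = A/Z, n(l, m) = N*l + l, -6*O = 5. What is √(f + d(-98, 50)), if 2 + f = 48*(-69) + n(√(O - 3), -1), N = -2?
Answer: √(-2982564 - 150*I*√138)/30 ≈ 0.017005 - 57.567*I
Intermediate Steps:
O = -⅚ (O = -⅙*5 = -⅚ ≈ -0.83333)
n(l, m) = -l (n(l, m) = -2*l + l = -l)
d(A, Z) = 2 + A/Z
f = -3314 - I*√138/6 (f = -2 + (48*(-69) - √(-⅚ - 3)) = -2 + (-3312 - √(-23/6)) = -2 + (-3312 - I*√138/6) = -3314 - I*√138/6 ≈ -3314.0 - 1.9579*I)
√(f + d(-98, 50)) = √((-3314 - I*√138/6) + (2 - 98/50)) = √((-3314 - I*√138/6) + (2 - 98*1/50)) = √((-3314 - I*√138/6) + (2 - 49/25)) = √((-3314 - I*√138/6) + 1/25) = √(-82849/25 - I*√138/6)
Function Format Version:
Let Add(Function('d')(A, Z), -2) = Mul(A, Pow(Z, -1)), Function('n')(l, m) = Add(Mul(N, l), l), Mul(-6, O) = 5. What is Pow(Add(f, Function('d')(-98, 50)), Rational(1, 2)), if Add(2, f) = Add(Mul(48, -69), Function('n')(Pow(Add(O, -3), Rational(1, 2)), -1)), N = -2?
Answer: Mul(Rational(1, 30), Pow(Add(-2982564, Mul(-150, I, Pow(138, Rational(1, 2)))), Rational(1, 2))) ≈ Add(0.017005, Mul(-57.567, I))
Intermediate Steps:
O = Rational(-5, 6) (O = Mul(Rational(-1, 6), 5) = Rational(-5, 6) ≈ -0.83333)
Function('n')(l, m) = Mul(-1, l) (Function('n')(l, m) = Add(Mul(-2, l), l) = Mul(-1, l))
Function('d')(A, Z) = Add(2, Mul(A, Pow(Z, -1)))
f = Add(-3314, Mul(Rational(-1, 6), I, Pow(138, Rational(1, 2)))) (f = Add(-2, Add(Mul(48, -69), Mul(-1, Pow(Add(Rational(-5, 6), -3), Rational(1, 2))))) = Add(-2, Add(-3312, Mul(-1, Pow(Rational(-23, 6), Rational(1, 2))))) = Add(-2, Add(-3312, Mul(-1, Mul(Rational(1, 6), I, Pow(138, Rational(1, 2)))))) = Add(-2, Add(-3312, Mul(Rational(-1, 6), I, Pow(138, Rational(1, 2))))) = Add(-3314, Mul(Rational(-1, 6), I, Pow(138, Rational(1, 2)))) ≈ Add(-3314.0, Mul(-1.9579, I)))
Pow(Add(f, Function('d')(-98, 50)), Rational(1, 2)) = Pow(Add(Add(-3314, Mul(Rational(-1, 6), I, Pow(138, Rational(1, 2)))), Add(2, Mul(-98, Pow(50, -1)))), Rational(1, 2)) = Pow(Add(Add(-3314, Mul(Rational(-1, 6), I, Pow(138, Rational(1, 2)))), Add(2, Mul(-98, Rational(1, 50)))), Rational(1, 2)) = Pow(Add(Add(-3314, Mul(Rational(-1, 6), I, Pow(138, Rational(1, 2)))), Add(2, Rational(-49, 25))), Rational(1, 2)) = Pow(Add(Add(-3314, Mul(Rational(-1, 6), I, Pow(138, Rational(1, 2)))), Rational(1, 25)), Rational(1, 2)) = Pow(Add(Rational(-82849, 25), Mul(Rational(-1, 6), I, Pow(138, Rational(1, 2)))), Rational(1, 2))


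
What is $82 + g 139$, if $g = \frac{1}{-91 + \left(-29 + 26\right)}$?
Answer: $\frac{7569}{94} \approx 80.521$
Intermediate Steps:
$g = - \frac{1}{94}$ ($g = \frac{1}{-91 - 3} = \frac{1}{-94} = - \frac{1}{94} \approx -0.010638$)
$82 + g 139 = 82 - \frac{139}{94} = \frac{7569}{94}$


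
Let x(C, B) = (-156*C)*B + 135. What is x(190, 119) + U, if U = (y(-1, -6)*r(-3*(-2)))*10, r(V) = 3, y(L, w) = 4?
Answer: -3526905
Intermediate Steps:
x(C, B) = 135 - 156*B*C (x(C, B) = -156*B*C + 135 = 135 - 156*B*C)
U = 120 (U = (4*3)*10 = 12*10 = 120)
x(190, 119) + U = (135 - 156*119*190) + 120 = (135 - 3527160) + 120 = -3527025 + 120 = -3526905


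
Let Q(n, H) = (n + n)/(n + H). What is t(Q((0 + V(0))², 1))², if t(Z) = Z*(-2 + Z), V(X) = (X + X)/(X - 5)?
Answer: 0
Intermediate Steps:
V(X) = 2*X/(-5 + X) (V(X) = (2*X)/(-5 + X) = 2*X/(-5 + X))
Q(n, H) = 2*n/(H + n) (Q(n, H) = (2*n)/(H + n) = 2*n/(H + n))
t(Q((0 + V(0))², 1))² = ((2*(0 + 2*0/(-5 + 0))²/(1 + (0 + 2*0/(-5 + 0))²))*(-2 + 2*(0 + 2*0/(-5 + 0))²/(1 + (0 + 2*0/(-5 + 0))²)))² = ((2*(0 + 2*0/(-5))²/(1 + (0 + 2*0/(-5))²))*(-2 + 2*(0 + 2*0/(-5))²/(1 + (0 + 2*0/(-5))²)))² = ((2*(0 + 2*0*(-⅕))²/(1 + (0 + 2*0*(-⅕))²))*(-2 + 2*(0 + 2*0*(-⅕))²/(1 + (0 + 2*0*(-⅕))²)))² = ((2*(0 + 0)²/(1 + (0 + 0)²))*(-2 + 2*(0 + 0)²/(1 + (0 + 0)²)))² = ((2*0²/(1 + 0²))*(-2 + 2*0²/(1 + 0²)))² = ((2*0/(1 + 0))*(-2 + 2*0/(1 + 0)))² = ((2*0/1)*(-2 + 2*0/1))² = ((2*0*1)*(-2 + 2*0*1))² = (0*(-2 + 0))² = (0*(-2))² = 0² = 0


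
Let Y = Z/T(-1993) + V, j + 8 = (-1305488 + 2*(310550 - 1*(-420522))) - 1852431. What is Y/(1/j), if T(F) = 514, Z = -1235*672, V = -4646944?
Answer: 2025917301861744/257 ≈ 7.8829e+12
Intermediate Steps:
Z = -829920
j = -1695783 (j = -8 + ((-1305488 + 2*(310550 - 1*(-420522))) - 1852431) = -8 + ((-1305488 + 2*(310550 + 420522)) - 1852431) = -8 + ((-1305488 + 2*731072) - 1852431) = -8 + ((-1305488 + 1462144) - 1852431) = -8 + (156656 - 1852431) = -8 - 1695775 = -1695783)
Y = -1194679568/257 (Y = -829920/514 - 4646944 = -829920*1/514 - 4646944 = -414960/257 - 4646944 = -1194679568/257 ≈ -4.6486e+6)
Y/(1/j) = -1194679568/(257*(1/(-1695783))) = -1194679568/(257*(-1/1695783)) = -1194679568/257*(-1695783) = 2025917301861744/257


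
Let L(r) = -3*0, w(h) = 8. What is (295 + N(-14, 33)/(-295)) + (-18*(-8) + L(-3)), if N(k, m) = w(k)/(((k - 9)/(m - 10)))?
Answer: 129513/295 ≈ 439.03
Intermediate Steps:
L(r) = 0
N(k, m) = 8*(-10 + m)/(-9 + k) (N(k, m) = 8/(((k - 9)/(m - 10))) = 8/(((-9 + k)/(-10 + m))) = 8*((-10 + m)/(-9 + k)) = 8*(-10 + m)/(-9 + k))
(295 + N(-14, 33)/(-295)) + (-18*(-8) + L(-3)) = (295 + (8*(-10 + 33)/(-9 - 14))/(-295)) + (-18*(-8) + 0) = (295 + (8*23/(-23))*(-1/295)) + (144 + 0) = (295 + (8*(-1/23)*23)*(-1/295)) + 144 = (295 - 8*(-1/295)) + 144 = (295 + 8/295) + 144 = 87033/295 + 144 = 129513/295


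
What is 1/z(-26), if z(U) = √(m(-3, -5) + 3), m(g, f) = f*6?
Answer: -I*√3/9 ≈ -0.19245*I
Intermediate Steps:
m(g, f) = 6*f
z(U) = 3*I*√3 (z(U) = √(6*(-5) + 3) = √(-30 + 3) = √(-27) = 3*I*√3)
1/z(-26) = 1/(3*I*√3) = -I*√3/9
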